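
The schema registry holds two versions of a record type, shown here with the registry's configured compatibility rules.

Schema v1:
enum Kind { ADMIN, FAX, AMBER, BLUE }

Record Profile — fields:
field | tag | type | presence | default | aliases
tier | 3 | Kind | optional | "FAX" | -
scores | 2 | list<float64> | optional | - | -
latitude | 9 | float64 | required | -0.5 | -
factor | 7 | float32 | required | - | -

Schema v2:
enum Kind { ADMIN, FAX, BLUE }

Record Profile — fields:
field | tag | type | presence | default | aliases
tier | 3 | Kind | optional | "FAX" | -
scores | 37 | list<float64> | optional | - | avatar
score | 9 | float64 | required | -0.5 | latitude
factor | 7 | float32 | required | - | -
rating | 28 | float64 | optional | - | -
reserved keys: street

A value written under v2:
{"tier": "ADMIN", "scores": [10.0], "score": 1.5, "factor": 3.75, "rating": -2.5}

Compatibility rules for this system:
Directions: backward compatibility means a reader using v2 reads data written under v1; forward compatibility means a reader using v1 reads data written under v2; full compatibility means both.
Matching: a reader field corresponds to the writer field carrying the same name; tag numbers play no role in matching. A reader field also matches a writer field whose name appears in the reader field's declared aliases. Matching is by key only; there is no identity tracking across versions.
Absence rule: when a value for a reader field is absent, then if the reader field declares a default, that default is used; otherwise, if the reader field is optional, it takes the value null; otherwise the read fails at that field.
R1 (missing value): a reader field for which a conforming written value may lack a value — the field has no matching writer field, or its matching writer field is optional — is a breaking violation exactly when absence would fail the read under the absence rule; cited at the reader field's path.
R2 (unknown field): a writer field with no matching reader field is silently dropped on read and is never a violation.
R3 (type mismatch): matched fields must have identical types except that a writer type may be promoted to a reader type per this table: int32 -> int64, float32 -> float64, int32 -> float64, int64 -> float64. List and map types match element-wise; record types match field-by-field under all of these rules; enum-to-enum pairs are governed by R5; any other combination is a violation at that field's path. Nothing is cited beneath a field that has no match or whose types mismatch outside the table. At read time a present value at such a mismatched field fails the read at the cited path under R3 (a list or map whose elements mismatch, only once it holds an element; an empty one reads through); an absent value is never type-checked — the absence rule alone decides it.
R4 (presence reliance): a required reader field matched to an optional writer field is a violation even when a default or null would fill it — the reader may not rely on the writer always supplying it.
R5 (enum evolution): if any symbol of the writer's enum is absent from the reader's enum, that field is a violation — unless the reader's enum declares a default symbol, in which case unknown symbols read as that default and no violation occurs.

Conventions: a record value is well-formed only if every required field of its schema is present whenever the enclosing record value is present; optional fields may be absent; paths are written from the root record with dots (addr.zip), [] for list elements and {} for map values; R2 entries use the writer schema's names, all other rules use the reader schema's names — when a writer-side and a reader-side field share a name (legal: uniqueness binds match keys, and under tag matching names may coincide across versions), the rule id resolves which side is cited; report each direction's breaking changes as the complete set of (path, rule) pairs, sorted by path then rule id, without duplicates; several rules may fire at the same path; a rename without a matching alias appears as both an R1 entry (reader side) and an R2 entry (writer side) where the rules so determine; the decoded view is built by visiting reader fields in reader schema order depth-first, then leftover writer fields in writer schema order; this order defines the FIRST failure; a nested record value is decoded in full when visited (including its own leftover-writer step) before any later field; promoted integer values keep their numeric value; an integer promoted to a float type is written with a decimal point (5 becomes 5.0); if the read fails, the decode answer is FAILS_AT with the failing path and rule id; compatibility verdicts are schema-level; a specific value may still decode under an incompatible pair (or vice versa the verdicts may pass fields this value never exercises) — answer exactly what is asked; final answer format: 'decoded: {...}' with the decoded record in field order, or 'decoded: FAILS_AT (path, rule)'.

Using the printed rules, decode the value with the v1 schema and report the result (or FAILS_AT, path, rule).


decoded: {"tier": "ADMIN", "scores": [10.0], "latitude": -0.5, "factor": 3.75}

each type pair in Profile: writer, then reader
decode walk for Profile under reader schema v1:
  tier := "ADMIN"
  scores := [10.0]
  latitude := -0.5 (absent -> default)
  factor := 3.75
  writer score: unknown -> dropped
  writer rating: unknown -> dropped
  => decoded: {"tier": "ADMIN", "scores": [10.0], "latitude": -0.5, "factor": 3.75}
the rest of the Profile diff is inert for this question:
  enum Kind (field tier in record Profile): symbol AMBER removed -> changes Profile's schema-level verdicts only — the decode of this value is the same
  field scores in record Profile: tag 2 changed to 37 -> fires no rule on Profile under this dialect and leaves the result unchanged
  added field rating to record Profile: optional float64, tag 28 (in v2 it sits last) -> fires no rule on Profile under this dialect and leaves the result unchanged


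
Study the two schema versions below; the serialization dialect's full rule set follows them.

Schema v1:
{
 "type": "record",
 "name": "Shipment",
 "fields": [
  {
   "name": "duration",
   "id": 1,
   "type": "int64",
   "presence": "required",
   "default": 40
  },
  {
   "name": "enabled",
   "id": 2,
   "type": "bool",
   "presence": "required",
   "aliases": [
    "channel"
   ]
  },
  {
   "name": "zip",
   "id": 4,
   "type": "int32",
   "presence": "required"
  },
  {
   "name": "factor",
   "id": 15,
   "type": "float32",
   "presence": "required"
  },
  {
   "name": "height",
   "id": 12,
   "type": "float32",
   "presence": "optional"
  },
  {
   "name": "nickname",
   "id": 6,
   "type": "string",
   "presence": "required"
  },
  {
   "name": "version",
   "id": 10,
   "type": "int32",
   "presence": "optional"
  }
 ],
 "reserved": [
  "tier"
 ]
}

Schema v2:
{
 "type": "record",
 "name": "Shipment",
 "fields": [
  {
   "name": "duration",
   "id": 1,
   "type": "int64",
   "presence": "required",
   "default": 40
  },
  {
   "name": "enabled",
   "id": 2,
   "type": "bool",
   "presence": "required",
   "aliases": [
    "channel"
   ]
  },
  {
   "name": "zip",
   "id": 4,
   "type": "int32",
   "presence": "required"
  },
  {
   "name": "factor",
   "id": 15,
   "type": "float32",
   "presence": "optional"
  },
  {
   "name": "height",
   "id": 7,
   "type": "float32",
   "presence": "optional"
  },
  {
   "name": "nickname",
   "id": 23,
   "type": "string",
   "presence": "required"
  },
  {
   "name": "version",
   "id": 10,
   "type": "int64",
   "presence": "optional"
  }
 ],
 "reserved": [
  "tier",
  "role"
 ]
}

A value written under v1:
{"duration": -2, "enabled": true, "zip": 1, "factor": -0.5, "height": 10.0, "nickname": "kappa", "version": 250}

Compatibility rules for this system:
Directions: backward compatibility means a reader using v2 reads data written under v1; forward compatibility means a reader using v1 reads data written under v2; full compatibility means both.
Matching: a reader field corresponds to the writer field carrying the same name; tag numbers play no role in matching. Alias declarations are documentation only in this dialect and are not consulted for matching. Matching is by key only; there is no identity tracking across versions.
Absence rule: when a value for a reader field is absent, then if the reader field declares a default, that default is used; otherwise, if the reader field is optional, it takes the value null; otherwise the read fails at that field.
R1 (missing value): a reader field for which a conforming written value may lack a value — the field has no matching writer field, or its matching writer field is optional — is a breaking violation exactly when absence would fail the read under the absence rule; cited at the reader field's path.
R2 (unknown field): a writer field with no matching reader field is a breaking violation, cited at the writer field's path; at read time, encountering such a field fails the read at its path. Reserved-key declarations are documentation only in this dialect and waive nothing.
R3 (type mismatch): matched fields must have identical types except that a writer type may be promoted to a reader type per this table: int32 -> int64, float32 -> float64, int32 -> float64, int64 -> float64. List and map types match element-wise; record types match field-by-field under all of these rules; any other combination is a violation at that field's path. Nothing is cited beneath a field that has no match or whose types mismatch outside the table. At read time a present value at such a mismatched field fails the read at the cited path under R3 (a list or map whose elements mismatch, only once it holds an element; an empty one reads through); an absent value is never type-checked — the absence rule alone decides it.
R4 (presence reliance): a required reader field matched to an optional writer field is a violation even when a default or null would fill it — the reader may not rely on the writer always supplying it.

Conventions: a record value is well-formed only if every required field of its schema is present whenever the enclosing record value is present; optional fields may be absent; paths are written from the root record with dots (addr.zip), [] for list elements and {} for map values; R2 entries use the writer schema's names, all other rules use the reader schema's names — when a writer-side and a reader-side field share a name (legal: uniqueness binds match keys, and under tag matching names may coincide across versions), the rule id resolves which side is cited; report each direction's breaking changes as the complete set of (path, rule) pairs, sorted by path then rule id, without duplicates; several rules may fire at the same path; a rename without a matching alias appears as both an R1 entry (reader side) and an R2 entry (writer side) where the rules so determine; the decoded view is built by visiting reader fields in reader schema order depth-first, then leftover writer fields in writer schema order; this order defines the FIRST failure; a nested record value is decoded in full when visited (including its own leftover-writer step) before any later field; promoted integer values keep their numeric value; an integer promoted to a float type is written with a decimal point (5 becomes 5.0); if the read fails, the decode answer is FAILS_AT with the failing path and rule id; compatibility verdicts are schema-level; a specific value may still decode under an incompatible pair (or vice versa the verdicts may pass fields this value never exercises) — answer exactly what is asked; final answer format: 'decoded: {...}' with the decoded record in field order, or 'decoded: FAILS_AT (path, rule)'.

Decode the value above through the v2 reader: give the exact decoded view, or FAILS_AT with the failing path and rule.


decoded: {"duration": -2, "enabled": true, "zip": 1, "factor": -0.5, "height": 10.0, "nickname": "kappa", "version": 250}

each type pair in Shipment: writer, then reader
decoding the Shipment value with the v2 reader:
  duration := -2
  enabled := true
  zip := 1
  factor := -0.5
  height := 10.0
  nickname := "kappa"
  version := 250 (int32 -> int64)
  => decoded: {"duration": -2, "enabled": true, "zip": 1, "factor": -0.5, "height": 10.0, "nickname": "kappa", "version": 250}
remaining Shipment differences; none change what is asked:
  field height in record Shipment: tag 12 changed to 7 -> triggers nothing under the printed rules; the Shipment answer is the same either way
  field nickname in record Shipment: tag 6 changed to 23 -> triggers nothing under the printed rules; the Shipment answer is the same either way
  field version in record Shipment: type int32 changed to int64 -> matters for Shipment compatibility verdicts, not for this value's decode
  field factor in record Shipment: required changed to optional -> matters for Shipment compatibility verdicts, not for this value's decode


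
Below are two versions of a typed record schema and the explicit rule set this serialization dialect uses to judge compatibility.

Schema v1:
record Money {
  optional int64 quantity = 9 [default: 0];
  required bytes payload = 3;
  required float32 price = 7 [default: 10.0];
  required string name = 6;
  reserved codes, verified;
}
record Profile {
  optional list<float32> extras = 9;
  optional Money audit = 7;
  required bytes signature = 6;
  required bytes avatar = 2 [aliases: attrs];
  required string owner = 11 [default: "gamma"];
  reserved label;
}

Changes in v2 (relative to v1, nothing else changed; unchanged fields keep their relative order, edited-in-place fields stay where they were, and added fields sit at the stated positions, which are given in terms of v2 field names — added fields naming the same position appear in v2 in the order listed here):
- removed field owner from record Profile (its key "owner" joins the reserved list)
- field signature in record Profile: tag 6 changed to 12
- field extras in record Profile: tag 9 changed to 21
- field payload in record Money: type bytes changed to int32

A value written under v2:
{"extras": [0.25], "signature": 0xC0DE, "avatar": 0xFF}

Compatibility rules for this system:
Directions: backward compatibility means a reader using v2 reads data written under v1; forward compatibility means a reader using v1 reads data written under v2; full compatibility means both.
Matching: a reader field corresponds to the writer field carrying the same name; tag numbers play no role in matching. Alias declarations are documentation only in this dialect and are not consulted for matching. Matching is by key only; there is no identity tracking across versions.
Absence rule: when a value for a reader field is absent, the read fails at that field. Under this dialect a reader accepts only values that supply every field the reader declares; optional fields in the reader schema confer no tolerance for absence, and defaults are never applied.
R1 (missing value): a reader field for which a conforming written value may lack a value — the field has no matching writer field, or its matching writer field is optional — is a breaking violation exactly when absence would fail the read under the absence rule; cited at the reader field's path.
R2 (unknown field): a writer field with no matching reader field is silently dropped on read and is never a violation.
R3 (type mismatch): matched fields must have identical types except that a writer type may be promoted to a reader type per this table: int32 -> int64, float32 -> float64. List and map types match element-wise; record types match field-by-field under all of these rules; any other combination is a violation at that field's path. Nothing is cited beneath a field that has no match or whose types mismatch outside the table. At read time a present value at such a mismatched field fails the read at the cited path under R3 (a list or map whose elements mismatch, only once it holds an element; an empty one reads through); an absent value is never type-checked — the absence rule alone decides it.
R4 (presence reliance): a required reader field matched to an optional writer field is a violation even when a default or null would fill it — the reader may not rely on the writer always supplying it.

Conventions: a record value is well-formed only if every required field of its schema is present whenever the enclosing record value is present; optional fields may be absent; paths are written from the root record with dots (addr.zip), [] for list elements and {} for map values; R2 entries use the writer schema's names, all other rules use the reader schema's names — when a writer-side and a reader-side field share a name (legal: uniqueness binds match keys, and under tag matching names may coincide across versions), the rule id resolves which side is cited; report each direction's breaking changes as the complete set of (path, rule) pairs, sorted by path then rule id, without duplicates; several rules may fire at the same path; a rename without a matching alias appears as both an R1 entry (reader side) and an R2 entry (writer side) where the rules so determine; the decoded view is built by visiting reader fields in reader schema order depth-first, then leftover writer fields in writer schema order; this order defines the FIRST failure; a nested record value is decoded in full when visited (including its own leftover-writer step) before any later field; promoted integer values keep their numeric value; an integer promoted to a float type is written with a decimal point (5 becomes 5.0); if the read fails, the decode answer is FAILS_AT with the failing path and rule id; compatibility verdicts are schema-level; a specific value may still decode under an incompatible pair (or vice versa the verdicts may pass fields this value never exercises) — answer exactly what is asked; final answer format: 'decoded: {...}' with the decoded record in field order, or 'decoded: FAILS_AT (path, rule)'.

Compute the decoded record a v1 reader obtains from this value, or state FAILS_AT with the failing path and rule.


decoded: FAILS_AT (audit, R1)

each type pair in Profile: writer, then reader
decode (reader v1):
  extras := [0.25]
  read fails at audit under R1 (no fill)
  => FAILS_AT (audit, R1)
the rest of the Profile diff is inert for this question:
  removed field owner from record Profile (its key "owner" joins the reserved list) -> schema-level compatibility only; this Profile value's decode is unchanged
  field signature in record Profile: tag 6 changed to 12 -> inert under this dialect — no rule fires on Profile and the result does not move
  field extras in record Profile: tag 9 changed to 21 -> inert under this dialect — no rule fires on Profile and the result does not move
  field payload in record Money: type bytes changed to int32 -> schema-level compatibility only; this Profile value's decode is unchanged


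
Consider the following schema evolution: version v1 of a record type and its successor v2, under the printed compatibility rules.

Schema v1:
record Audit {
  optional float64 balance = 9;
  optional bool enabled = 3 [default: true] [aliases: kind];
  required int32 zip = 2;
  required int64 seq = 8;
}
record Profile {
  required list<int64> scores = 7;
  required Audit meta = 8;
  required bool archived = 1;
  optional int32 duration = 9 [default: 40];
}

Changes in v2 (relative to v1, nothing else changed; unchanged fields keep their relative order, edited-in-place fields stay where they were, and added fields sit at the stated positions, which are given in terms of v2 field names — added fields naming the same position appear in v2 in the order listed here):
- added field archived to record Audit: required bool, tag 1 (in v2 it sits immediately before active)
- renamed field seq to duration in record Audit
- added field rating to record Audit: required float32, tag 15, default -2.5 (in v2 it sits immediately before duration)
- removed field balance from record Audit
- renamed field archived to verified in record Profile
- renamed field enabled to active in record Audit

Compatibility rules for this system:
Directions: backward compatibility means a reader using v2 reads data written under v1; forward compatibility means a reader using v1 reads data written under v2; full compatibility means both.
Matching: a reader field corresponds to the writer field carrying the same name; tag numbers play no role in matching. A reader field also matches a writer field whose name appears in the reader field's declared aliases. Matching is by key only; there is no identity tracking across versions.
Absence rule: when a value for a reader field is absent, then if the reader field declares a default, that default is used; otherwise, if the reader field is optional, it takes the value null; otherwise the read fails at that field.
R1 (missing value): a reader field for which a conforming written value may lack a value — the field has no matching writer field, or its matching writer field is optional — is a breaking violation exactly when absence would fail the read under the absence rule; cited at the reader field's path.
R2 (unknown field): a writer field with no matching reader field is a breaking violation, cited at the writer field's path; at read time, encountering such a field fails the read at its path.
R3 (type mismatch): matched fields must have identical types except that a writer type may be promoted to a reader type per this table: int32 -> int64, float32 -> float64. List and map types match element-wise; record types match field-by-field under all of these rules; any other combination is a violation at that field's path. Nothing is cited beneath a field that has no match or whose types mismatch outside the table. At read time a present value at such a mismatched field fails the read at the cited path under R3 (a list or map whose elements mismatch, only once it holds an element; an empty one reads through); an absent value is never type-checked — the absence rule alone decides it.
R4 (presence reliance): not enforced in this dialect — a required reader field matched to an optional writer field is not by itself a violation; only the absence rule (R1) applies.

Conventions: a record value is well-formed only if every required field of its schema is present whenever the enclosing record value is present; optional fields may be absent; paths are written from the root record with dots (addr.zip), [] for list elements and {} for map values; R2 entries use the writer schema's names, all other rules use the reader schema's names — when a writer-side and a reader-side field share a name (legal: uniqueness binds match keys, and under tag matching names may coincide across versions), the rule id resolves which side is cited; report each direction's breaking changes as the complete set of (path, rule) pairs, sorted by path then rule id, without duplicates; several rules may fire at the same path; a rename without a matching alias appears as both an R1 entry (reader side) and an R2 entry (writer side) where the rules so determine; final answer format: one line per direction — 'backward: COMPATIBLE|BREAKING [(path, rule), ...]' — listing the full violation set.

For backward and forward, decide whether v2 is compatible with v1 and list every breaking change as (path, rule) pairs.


in Profile below, arrows point writer -> reader
backward on Profile — v2 reading data written by v1:
  list<int64> -> list<int64>, writer required: scores aligns to scores
  Audit -> Audit, writer required: meta aligns to meta
  no writer field matches reader verified
  int32 -> int32, writer optional: duration aligns to duration
  archived (writer side), unknown to reader
  no writer field matches reader meta.archived
  no writer field matches reader meta.active
  int32 -> int32, writer required: meta.zip aligns to meta.zip
  no writer field matches reader meta.rating
  no writer field matches reader meta.duration
  meta.balance (writer side), unknown to reader
  meta.enabled (writer side), unknown to reader
  meta.seq (writer side), unknown to reader
  R2 fires at archived
  R1 fires at meta.archived
  R2 fires at meta.balance
  R1 fires at meta.duration
  R2 fires at meta.enabled
  R2 fires at meta.seq
  R1 fires at verified
  => backward: BREAKING (7)
forward on Profile — v1 reading data written by v2:
  list<int64> -> list<int64>, writer required: scores aligns to scores
  Audit -> Audit, writer required: meta aligns to meta
  no writer field matches reader archived
  int32 -> int32, writer optional: duration aligns to duration
  verified (writer side), unknown to reader
  no writer field matches reader meta.balance
  no writer field matches reader meta.enabled
  int32 -> int32, writer required: meta.zip aligns to meta.zip
  no writer field matches reader meta.seq
  meta.archived (writer side), unknown to reader
  meta.active (writer side), unknown to reader
  meta.rating (writer side), unknown to reader
  meta.duration (writer side), unknown to reader
  R1 fires at archived
  R2 fires at meta.active
  R2 fires at meta.archived
  R2 fires at meta.duration
  R2 fires at meta.rating
  R1 fires at meta.seq
  R2 fires at verified
  => forward: BREAKING (7)

backward: BREAKING [(archived, R2), (meta.archived, R1), (meta.balance, R2), (meta.duration, R1), (meta.enabled, R2), (meta.seq, R2), (verified, R1)]; forward: BREAKING [(archived, R1), (meta.active, R2), (meta.archived, R2), (meta.duration, R2), (meta.rating, R2), (meta.seq, R1), (verified, R2)]


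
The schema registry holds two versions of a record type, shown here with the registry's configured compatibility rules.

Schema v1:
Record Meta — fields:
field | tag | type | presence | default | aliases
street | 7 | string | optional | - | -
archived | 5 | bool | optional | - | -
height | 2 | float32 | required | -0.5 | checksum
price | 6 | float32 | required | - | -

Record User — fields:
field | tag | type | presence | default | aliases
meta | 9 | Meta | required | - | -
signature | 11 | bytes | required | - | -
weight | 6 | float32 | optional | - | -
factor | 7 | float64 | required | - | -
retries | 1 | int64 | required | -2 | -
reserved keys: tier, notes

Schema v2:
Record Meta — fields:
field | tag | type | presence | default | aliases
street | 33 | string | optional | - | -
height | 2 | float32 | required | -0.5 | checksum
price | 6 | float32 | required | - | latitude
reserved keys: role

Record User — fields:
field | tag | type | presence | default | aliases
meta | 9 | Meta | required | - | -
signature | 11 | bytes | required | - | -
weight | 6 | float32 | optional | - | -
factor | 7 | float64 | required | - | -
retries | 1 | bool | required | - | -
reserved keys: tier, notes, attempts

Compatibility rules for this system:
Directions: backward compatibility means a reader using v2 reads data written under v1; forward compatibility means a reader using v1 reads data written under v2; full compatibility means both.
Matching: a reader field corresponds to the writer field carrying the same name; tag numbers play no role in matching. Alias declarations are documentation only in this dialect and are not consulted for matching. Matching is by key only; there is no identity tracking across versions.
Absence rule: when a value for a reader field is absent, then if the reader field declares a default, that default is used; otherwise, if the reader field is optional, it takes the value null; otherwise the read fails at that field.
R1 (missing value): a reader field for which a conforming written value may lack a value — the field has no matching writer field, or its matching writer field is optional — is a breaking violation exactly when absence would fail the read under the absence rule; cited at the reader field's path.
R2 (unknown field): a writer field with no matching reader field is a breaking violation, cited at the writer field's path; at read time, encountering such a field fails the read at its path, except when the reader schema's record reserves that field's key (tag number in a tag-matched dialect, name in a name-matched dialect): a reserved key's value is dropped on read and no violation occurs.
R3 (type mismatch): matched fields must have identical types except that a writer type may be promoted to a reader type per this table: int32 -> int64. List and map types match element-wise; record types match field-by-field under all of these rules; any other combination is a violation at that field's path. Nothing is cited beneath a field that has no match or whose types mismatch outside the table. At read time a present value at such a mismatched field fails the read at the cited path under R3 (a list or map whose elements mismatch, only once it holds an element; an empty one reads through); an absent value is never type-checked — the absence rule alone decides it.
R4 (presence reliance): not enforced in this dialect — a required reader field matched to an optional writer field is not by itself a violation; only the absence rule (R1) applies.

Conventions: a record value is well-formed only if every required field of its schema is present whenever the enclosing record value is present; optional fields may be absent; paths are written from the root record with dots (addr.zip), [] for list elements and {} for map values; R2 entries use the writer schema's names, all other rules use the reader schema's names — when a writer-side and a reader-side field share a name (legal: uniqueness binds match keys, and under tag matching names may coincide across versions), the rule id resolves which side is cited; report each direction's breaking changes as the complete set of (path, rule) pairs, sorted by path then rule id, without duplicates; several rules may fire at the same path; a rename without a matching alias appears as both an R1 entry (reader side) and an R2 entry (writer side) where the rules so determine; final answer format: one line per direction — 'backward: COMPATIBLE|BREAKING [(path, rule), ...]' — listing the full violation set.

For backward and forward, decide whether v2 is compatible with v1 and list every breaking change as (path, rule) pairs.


backward: BREAKING [(meta.archived, R2), (retries, R3)]; forward: BREAKING [(retries, R3)]

in User below, arrows point writer -> reader
backward analysis of User with v2 as reader and v1 as writer:
  meta: paired with writer meta (Meta -> Meta; writer required)
  signature: paired with writer signature (bytes -> bytes; writer required)
  weight: paired with writer weight (float32 -> float32; writer optional)
  factor: paired with writer factor (float64 -> float64; writer required)
  retries: paired with writer retries (int64 -> bool; writer required)
  meta.street: paired with writer meta.street (string -> string; writer optional)
  meta.height: paired with writer meta.height (float32 -> float32; writer required)
  meta.price: paired with writer meta.price (float32 -> float32; writer required)
  meta.archived (writer side), unknown to reader
  R2 fires at meta.archived
  R3 fires at retries
  backward on User therefore BREAKING (2)
forward analysis of User with v1 as reader and v2 as writer:
  meta: paired with writer meta (Meta -> Meta; writer required)
  signature: paired with writer signature (bytes -> bytes; writer required)
  weight: paired with writer weight (float32 -> float32; writer optional)
  factor: paired with writer factor (float64 -> float64; writer required)
  retries: paired with writer retries (bool -> int64; writer required)
  meta.street: paired with writer meta.street (string -> string; writer optional)
  no writer field matches reader meta.archived
  meta.height: paired with writer meta.height (float32 -> float32; writer required)
  meta.price: paired with writer meta.price (float32 -> float32; writer required)
  R3 fires at retries
  forward on User therefore BREAKING (1)


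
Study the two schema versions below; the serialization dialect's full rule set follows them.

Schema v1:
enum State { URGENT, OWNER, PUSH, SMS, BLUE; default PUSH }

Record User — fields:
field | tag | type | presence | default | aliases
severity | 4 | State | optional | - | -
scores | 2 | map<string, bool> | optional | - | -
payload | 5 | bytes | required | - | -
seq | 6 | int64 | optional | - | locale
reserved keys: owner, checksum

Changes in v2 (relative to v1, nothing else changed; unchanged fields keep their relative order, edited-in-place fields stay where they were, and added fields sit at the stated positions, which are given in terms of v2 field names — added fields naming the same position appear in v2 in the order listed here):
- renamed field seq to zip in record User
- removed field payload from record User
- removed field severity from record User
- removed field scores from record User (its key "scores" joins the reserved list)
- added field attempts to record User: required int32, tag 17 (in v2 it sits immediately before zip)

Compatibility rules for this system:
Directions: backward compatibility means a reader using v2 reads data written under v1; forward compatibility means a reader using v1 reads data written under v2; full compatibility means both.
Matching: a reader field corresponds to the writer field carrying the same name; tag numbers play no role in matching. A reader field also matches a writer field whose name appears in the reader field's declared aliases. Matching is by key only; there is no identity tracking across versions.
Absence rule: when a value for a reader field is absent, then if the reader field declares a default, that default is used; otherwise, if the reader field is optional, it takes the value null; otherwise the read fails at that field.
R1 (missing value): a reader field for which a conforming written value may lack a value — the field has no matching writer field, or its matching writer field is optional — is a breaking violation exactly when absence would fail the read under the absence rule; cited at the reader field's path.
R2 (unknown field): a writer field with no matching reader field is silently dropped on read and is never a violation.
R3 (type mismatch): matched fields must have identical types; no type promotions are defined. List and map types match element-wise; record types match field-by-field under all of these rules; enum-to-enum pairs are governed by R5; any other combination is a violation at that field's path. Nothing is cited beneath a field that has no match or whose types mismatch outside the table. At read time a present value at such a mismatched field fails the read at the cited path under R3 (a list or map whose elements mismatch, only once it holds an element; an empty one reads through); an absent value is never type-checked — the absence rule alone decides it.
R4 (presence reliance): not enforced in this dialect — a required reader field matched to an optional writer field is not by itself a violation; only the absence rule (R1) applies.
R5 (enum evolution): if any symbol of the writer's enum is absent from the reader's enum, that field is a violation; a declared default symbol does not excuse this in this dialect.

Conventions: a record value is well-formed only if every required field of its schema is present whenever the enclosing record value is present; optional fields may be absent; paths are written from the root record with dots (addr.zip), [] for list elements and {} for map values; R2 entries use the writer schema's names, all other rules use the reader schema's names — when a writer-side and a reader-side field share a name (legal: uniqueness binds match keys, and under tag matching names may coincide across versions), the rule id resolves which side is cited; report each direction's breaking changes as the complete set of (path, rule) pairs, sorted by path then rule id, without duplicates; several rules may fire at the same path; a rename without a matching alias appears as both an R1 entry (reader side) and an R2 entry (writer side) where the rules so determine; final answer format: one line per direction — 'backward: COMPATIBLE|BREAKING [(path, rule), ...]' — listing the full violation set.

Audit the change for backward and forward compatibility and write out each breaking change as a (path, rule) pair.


arrows below run writer -> reader for User
backward analysis of User with v2 as reader and v1 as writer:
  attempts: no writer-side match
  zip: no writer-side match
  severity (writer side), unknown to reader
  scores (writer side), unknown to reader
  payload (writer side), unknown to reader
  seq (writer side), unknown to reader
  rule R1 violated at attempts
  => backward: BREAKING (1)
forward analysis of User with v1 as reader and v2 as writer:
  severity: no writer-side match
  scores: no writer-side match
  payload: no writer-side match
  seq: no writer-side match
  attempts (writer side), unknown to reader
  zip (writer side), unknown to reader
  rule R1 violated at payload
  => forward: BREAKING (1)

backward: BREAKING [(attempts, R1)]; forward: BREAKING [(payload, R1)]


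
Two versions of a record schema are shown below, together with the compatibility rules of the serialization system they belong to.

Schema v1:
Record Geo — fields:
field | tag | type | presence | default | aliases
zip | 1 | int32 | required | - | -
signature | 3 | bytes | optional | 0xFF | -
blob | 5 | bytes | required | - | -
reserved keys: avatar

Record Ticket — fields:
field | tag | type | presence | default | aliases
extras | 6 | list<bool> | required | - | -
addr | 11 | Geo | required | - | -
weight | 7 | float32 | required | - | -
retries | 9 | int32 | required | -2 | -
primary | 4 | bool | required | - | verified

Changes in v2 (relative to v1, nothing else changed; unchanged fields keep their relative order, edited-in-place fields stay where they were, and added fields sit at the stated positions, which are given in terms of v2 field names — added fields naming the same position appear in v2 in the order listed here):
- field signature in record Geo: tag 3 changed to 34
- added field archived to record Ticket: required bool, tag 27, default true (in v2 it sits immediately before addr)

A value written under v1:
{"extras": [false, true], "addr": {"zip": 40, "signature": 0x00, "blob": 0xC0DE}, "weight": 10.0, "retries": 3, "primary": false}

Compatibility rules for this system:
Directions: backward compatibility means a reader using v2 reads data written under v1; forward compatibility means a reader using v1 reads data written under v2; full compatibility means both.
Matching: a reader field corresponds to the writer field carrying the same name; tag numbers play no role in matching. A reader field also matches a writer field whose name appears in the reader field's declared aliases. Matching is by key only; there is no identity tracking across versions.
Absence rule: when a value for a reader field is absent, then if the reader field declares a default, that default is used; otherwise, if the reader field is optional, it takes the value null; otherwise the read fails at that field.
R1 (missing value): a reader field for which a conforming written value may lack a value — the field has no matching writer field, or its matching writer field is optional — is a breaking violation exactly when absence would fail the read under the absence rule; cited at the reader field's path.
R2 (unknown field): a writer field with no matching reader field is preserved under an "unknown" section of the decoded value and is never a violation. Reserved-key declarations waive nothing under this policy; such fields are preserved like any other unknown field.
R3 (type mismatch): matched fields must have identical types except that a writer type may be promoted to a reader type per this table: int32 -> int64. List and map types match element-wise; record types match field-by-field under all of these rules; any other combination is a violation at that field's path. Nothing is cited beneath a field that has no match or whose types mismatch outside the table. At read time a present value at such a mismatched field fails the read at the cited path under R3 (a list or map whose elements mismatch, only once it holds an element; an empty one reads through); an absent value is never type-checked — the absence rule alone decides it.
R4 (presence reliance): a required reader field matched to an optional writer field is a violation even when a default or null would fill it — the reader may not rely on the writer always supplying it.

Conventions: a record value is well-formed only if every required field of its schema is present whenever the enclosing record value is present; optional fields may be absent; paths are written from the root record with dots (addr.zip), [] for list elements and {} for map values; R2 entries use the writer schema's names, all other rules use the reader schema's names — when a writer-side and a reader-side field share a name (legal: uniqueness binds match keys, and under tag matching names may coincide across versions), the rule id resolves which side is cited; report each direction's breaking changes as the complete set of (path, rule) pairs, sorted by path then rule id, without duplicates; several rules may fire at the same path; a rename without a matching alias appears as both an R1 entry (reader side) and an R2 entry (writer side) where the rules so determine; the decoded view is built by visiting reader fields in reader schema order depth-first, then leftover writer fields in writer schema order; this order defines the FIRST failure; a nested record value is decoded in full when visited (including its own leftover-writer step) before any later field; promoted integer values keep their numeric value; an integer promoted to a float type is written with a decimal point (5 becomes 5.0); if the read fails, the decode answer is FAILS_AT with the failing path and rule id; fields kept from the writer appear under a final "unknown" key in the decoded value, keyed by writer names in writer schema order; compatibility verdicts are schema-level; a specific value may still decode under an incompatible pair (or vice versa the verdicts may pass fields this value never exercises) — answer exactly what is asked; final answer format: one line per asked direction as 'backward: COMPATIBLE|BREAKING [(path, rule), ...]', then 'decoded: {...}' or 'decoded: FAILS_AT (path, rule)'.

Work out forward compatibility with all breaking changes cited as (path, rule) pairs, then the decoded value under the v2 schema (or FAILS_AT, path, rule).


forward: COMPATIBLE []; decoded: {"extras": [false, true], "archived": true, "addr": {"zip": 40, "signature": 0x00, "blob": 0xC0DE}, "weight": 10.0, "retries": 3, "primary": false}

arrows below run writer -> reader for Ticket
checking forward for Ticket: reader v1 against writer v2:
  extras: paired with writer extras (list<bool> -> list<bool>; writer required)
  addr: paired with writer addr (Geo -> Geo; writer required)
  weight: paired with writer weight (float32 -> float32; writer required)
  retries: paired with writer retries (int32 -> int32; writer required)
  primary: paired with writer primary (bool -> bool; writer required)
  writer field archived has no reader counterpart
  addr.zip: paired with writer addr.zip (int32 -> int32; writer required)
  addr.signature: paired with writer addr.signature (bytes -> bytes; writer optional)
  addr.blob: paired with writer addr.blob (bytes -> bytes; writer required)
  => forward verdict for Ticket: COMPATIBLE, no violations
decode walk for Ticket under reader schema v2:
  extras := [false, true]
  archived := true (no value, default fills)
  addr.zip := 40
  addr.signature := 0x00
  addr.blob := 0xC0DE
  weight := 10.0
  retries := 3
  primary := false
  => decoded: {"extras": [false, true], "archived": true, "addr": {"zip": 40, "signature": 0x00, "blob": 0xC0DE}, "weight": 10.0, "retries": 3, "primary": false}
remaining Ticket differences; none change what is asked:
  field signature in record Geo: tag 3 changed to 34 -> inert for the asked Ticket verdict: nothing fires
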